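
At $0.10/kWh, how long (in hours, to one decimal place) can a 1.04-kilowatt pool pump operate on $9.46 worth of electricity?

Energy available = $9.46 ÷ $0.10/kWh = 94.6 kWh
Hours = 94.6 kWh ÷ 1.04 kW = 91.0 h

91.0 h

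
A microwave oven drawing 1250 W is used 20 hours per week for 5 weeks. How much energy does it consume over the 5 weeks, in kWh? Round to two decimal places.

Runtime = 20 h/week × 5 weeks = 100 h
Energy = 1.25 kW × 100 h = 125 kWh

125.00 kWh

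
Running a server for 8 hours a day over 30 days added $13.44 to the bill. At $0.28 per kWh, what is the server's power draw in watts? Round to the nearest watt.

Energy = $13.44 ÷ $0.28/kWh = 48 kWh
Runtime = 8 h/day × 30 days = 240 h
Power = 48 kWh ÷ 240 h = 0.2 kW = 200 W

200 W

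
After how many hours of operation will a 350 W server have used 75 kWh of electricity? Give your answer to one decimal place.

Hours = 75 kWh ÷ 0.35 kW = 214.3 h

214.3 h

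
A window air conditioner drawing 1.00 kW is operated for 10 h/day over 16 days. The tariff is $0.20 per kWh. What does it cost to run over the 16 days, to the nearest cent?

Runtime = 10 h/day × 16 days = 160 h
Energy = 1 kW × 160 h = 160 kWh
Cost = 160 kWh × $0.20/kWh = $32.00

$32.00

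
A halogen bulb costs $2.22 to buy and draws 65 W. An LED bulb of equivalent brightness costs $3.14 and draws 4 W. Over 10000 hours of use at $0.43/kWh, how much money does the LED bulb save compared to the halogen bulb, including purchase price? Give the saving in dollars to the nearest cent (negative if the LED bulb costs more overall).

$261.38

halogen bulb: $2.22 + (65/1000) kW × 10000 h × $0.43 = $2.22 + $279.5 = $281.72
LED bulb: $3.14 + (4/1000) kW × 10000 h × $0.43 = $3.14 + $17.2 = $20.34
Saving = $281.72 − $20.34 = $261.38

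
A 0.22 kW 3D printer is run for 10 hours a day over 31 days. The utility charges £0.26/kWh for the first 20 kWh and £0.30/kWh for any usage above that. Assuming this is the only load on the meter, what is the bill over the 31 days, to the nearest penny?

Runtime = 10 h/day × 31 days = 310 h
Energy = 0.22 kW × 310 h = 68.2 kWh
Tier 1 (0–20 kWh): 20 × £0.26 = £5.2
Above 20 kWh: 48.2 × £0.30 = £14.46
Bill = £19.66

£19.66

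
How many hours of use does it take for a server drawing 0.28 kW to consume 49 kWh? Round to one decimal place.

Hours = 49 kWh ÷ 0.28 kW = 175.0 h

175.0 h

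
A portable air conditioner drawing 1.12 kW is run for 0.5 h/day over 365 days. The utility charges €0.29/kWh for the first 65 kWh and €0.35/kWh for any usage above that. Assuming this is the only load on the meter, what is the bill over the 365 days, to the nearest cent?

€67.64

Runtime = 0.5 h/day × 365 days = 182.5 h
Energy = 1.12 kW × 182.5 h = 204.4 kWh
Tier 1 (0–65 kWh): 65 × €0.29 = €18.85
Above 65 kWh: 139.4 × €0.35 = €48.79
Bill = €67.64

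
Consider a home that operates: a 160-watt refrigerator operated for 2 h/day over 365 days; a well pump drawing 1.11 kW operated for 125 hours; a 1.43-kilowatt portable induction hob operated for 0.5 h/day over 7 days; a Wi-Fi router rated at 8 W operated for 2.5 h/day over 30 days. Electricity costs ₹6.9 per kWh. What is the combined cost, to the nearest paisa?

₹1801.97

refrigerator: Runtime = 2 h/day × 365 days = 730 h
refrigerator: 0.16 kW × 730 h = 116.8 kWh
well pump: 1.11 kW × 125 h = 138.75 kWh
portable induction hob: Runtime = 0.5 h/day × 7 days = 3.5 h
portable induction hob: 1.43 kW × 3.5 h = 5.005 kWh
Wi-Fi router: Runtime = 2.5 h/day × 30 days = 75 h
Wi-Fi router: 0.008 kW × 75 h = 0.6 kWh
Total energy = 261.155 kWh
Cost = 261.155 × ₹6.9 = ₹1801.97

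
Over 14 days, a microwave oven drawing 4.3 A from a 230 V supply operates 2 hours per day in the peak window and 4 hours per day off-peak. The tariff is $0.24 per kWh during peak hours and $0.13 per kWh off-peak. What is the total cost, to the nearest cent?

Power = 4.3 A × 230 V = 989 W = 0.989 kW
Peak energy = 0.989 kW × 2 h × 14 = 27.692 kWh
Off-peak energy = 0.989 kW × 4 h × 14 = 55.384 kWh
Cost = 27.692 × $0.24 + 55.384 × $0.13 = $6.64608 + $7.19992 = $13.85

$13.85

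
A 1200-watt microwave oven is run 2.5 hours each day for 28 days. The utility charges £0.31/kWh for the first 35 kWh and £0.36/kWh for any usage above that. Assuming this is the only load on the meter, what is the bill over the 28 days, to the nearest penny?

Runtime = 2.5 h/day × 28 days = 70 h
Energy = 1.2 kW × 70 h = 84 kWh
Tier 1 (0–35 kWh): 35 × £0.31 = £10.85
Above 35 kWh: 49 × £0.36 = £17.64
Bill = £28.49

£28.49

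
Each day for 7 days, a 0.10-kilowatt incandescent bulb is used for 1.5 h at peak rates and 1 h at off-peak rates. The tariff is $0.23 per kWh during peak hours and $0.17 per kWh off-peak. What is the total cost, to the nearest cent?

Peak energy = 0.1 kW × 1.5 h × 7 = 1.05 kWh
Off-peak energy = 0.1 kW × 1 h × 7 = 0.7 kWh
Cost = 1.05 × $0.23 + 0.7 × $0.17 = $0.2415 + $0.119 = $0.36

$0.36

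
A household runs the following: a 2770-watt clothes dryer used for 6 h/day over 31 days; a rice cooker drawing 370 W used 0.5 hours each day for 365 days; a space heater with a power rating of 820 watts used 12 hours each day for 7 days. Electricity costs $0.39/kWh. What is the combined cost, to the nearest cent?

clothes dryer: Runtime = 6 h/day × 31 days = 186 h
clothes dryer: 2.77 kW × 186 h = 515.22 kWh
rice cooker: Runtime = 0.5 h/day × 365 days = 182.5 h
rice cooker: 0.37 kW × 182.5 h = 67.525 kWh
space heater: Runtime = 12 h/day × 7 days = 84 h
space heater: 0.82 kW × 84 h = 68.88 kWh
Total energy = 651.625 kWh
Cost = 651.625 × $0.39 = $254.13

$254.13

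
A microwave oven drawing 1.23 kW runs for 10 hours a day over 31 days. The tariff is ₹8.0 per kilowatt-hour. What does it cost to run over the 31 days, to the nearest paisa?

Runtime = 10 h/day × 31 days = 310 h
Energy = 1.23 kW × 310 h = 381.3 kWh
Cost = 381.3 kWh × ₹8.0/kWh = ₹3050.40

₹3050.40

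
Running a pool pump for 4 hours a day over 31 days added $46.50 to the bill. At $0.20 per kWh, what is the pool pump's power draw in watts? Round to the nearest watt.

1875 W

Energy = $46.50 ÷ $0.20/kWh = 232.5 kWh
Runtime = 4 h/day × 31 days = 124 h
Power = 232.5 kWh ÷ 124 h = 1.875 kW = 1875 W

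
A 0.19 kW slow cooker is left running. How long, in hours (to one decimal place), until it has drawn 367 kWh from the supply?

1931.6 h

Hours = 367 kWh ÷ 0.19 kW = 1931.6 h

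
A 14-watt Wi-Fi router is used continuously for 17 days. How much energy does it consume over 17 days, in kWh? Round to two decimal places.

5.71 kWh

Runtime = 24 h × 17 = 408 h
Energy = 0.014 kW × 408 h = 5.712 kWh ≈ 5.71 kWh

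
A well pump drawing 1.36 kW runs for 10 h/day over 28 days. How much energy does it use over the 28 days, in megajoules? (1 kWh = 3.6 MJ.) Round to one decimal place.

Runtime = 10 h/day × 28 days = 280 h
Energy = 1.36 kW × 280 h = 380.8 kWh
= 380.8 × 3.6 MJ = 1370.9 MJ

1370.9 MJ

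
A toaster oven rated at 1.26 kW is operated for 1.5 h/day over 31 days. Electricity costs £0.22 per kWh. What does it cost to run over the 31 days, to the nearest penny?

£12.89

Runtime = 1.5 h/day × 31 days = 46.5 h
Energy = 1.26 kW × 46.5 h = 58.59 kWh
Cost = 58.59 kWh × £0.22/kWh = £12.89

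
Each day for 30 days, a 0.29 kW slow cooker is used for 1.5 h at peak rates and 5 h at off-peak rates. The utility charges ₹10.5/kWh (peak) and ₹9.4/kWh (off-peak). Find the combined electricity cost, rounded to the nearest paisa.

Peak energy = 0.29 kW × 1.5 h × 30 = 13.05 kWh
Off-peak energy = 0.29 kW × 5 h × 30 = 43.5 kWh
Cost = 13.05 × ₹10.5 + 43.5 × ₹9.4 = ₹137.025 + ₹408.9 = ₹545.93

₹545.93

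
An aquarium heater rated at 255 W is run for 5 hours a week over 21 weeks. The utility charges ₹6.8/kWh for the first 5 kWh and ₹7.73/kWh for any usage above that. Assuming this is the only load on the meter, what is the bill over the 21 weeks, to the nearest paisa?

Runtime = 5 h/week × 21 weeks = 105 h
Energy = 0.255 kW × 105 h = 26.775 kWh
Tier 1 (0–5 kWh): 5 × ₹6.8 = ₹34
Above 5 kWh: 21.775 × ₹7.73 = ₹168.32075
Bill = ₹202.32

₹202.32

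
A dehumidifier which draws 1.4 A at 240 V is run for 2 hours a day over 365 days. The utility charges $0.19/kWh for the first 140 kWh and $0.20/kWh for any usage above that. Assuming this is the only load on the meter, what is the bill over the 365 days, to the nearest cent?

$47.66

Power = 1.4 A × 240 V = 336 W = 0.336 kW
Runtime = 2 h/day × 365 days = 730 h
Energy = 0.336 kW × 730 h = 245.28 kWh
Tier 1 (0–140 kWh): 140 × $0.19 = $26.6
Above 140 kWh: 105.28 × $0.20 = $21.056
Bill = $47.66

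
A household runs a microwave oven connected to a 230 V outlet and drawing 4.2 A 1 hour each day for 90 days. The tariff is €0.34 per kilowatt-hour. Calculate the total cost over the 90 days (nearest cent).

€29.56

Power = 4.2 A × 230 V = 966 W = 0.966 kW
Runtime = 1 h/day × 90 days = 90 h
Energy = 0.966 kW × 90 h = 86.94 kWh
Cost = 86.94 kWh × €0.34/kWh = €29.56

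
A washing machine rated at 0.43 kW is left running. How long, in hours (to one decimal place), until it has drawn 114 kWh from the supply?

Hours = 114 kWh ÷ 0.43 kW = 265.1 h

265.1 h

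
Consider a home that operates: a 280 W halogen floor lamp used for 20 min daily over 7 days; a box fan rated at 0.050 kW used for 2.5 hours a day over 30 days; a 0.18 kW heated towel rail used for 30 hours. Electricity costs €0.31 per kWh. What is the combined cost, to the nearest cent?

€3.04

halogen floor lamp: Runtime = 20 min × 7 = 140 min = 2.333333… h
halogen floor lamp: 0.28 kW × 2.333333… h = 0.653333… kWh
box fan: Runtime = 2.5 h/day × 30 days = 75 h
box fan: 0.05 kW × 75 h = 3.75 kWh
heated towel rail: 0.18 kW × 30 h = 5.4 kWh
Total energy = 9.803333… kWh
Cost = 9.803333… × €0.31 = €3.04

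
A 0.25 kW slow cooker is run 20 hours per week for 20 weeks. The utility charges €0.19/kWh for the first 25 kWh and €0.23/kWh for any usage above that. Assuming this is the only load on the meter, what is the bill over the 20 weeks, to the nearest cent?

€22.00

Runtime = 20 h/week × 20 weeks = 400 h
Energy = 0.25 kW × 400 h = 100 kWh
Tier 1 (0–25 kWh): 25 × €0.19 = €4.75
Above 25 kWh: 75 × €0.23 = €17.25
Bill = €22.00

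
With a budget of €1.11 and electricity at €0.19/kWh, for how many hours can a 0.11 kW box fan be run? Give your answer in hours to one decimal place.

Energy available = €1.11 ÷ €0.19/kWh = 5.8421 kWh
Hours = 5.8421 kWh ÷ 0.11 kW = 53.1 h

53.1 h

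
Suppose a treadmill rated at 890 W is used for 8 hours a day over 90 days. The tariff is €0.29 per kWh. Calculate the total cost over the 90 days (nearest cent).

€185.83

Runtime = 8 h/day × 90 days = 720 h
Energy = 0.89 kW × 720 h = 640.8 kWh
Cost = 640.8 kWh × €0.29/kWh = €185.83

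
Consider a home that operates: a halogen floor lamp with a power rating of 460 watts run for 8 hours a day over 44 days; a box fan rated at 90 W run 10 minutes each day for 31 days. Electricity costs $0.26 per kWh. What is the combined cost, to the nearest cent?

$42.22

halogen floor lamp: Runtime = 8 h/day × 44 days = 352 h
halogen floor lamp: 0.46 kW × 352 h = 161.92 kWh
box fan: Runtime = 10 min × 31 = 310 min = 5.166666… h
box fan: 0.09 kW × 5.166666… h = 0.465 kWh
Total energy = 162.385 kWh
Cost = 162.385 × $0.26 = $42.22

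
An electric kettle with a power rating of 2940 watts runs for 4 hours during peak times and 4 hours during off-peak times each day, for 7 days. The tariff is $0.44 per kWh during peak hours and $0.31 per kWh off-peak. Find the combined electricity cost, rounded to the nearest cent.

Peak energy = 2.94 kW × 4 h × 7 = 82.32 kWh
Off-peak energy = 2.94 kW × 4 h × 7 = 82.32 kWh
Cost = 82.32 × $0.44 + 82.32 × $0.31 = $36.2208 + $25.5192 = $61.74

$61.74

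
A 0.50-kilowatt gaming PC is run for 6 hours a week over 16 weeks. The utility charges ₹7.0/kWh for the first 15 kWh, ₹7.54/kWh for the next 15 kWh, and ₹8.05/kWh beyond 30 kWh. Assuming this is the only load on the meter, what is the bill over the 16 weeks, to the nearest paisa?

₹363.00

Runtime = 6 h/week × 16 weeks = 96 h
Energy = 0.5 kW × 96 h = 48 kWh
Tier 1 (0–15 kWh): 15 × ₹7.0 = ₹105
Tier 2 (15–30 kWh): 15 × ₹7.54 = ₹113.1
Above 30 kWh: 18 × ₹8.05 = ₹144.9
Bill = ₹363.00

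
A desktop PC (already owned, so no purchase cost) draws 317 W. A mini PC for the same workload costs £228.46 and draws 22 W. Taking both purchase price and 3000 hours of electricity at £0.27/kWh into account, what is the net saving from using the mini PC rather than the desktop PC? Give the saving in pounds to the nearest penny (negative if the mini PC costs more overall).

£10.49

desktop PC: £0.00 + (317/1000) kW × 3000 h × £0.27 = £0.00 + £256.77 = £256.77
mini PC: £228.46 + (22/1000) kW × 3000 h × £0.27 = £228.46 + £17.82 = £246.28
Saving = £256.77 − £246.28 = £10.49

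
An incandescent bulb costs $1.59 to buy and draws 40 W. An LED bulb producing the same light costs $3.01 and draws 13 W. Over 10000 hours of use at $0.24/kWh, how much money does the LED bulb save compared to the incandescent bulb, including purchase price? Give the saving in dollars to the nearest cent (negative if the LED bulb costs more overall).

$63.38

incandescent bulb: $1.59 + (40/1000) kW × 10000 h × $0.24 = $1.59 + $96 = $97.59
LED bulb: $3.01 + (13/1000) kW × 10000 h × $0.24 = $3.01 + $31.2 = $34.21
Saving = $97.59 − $34.21 = $63.38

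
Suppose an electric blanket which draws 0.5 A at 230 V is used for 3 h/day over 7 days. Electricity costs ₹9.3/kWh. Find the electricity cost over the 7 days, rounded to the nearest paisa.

₹22.46

Power = 0.5 A × 230 V = 115 W = 0.115 kW
Runtime = 3 h/day × 7 days = 21 h
Energy = 0.115 kW × 21 h = 2.415 kWh
Cost = 2.415 kWh × ₹9.3/kWh = ₹22.46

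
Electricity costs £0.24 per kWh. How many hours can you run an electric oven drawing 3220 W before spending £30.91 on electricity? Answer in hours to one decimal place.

Energy available = £30.91 ÷ £0.24/kWh = 128.7917 kWh
Hours = 128.7917 kWh ÷ 3.22 kW = 40.0 h

40.0 h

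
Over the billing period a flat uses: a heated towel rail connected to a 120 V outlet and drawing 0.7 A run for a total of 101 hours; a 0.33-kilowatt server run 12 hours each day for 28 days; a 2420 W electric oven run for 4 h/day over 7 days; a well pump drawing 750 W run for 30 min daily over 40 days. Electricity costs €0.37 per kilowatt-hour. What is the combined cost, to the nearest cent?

heated towel rail: Power = 0.7 A × 120 V = 84 W = 0.084 kW
heated towel rail: 0.084 kW × 101 h = 8.484 kWh
server: Runtime = 12 h/day × 28 days = 336 h
server: 0.33 kW × 336 h = 110.88 kWh
electric oven: Runtime = 4 h/day × 7 days = 28 h
electric oven: 2.42 kW × 28 h = 67.76 kWh
well pump: Runtime = 30 min × 40 = 1200 min = 20 h
well pump: 0.75 kW × 20 h = 15 kWh
Total energy = 202.124 kWh
Cost = 202.124 × €0.37 = €74.79

€74.79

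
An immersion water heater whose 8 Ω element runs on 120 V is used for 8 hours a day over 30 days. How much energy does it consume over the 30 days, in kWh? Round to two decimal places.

432.00 kWh

Power = V²/R = 120²/8 = 1800 W = 1.8 kW
Runtime = 8 h/day × 30 days = 240 h
Energy = 1.8 kW × 240 h = 432 kWh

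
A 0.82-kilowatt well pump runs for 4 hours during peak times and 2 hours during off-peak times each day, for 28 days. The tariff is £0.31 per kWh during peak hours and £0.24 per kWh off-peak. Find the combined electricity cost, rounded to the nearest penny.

Peak energy = 0.82 kW × 4 h × 28 = 91.84 kWh
Off-peak energy = 0.82 kW × 2 h × 28 = 45.92 kWh
Cost = 91.84 × £0.31 + 45.92 × £0.24 = £28.4704 + £11.0208 = £39.49

£39.49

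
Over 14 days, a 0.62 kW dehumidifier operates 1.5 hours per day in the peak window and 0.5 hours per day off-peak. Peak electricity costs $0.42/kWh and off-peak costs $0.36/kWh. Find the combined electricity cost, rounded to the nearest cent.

Peak energy = 0.62 kW × 1.5 h × 14 = 13.02 kWh
Off-peak energy = 0.62 kW × 0.5 h × 14 = 4.34 kWh
Cost = 13.02 × $0.42 + 4.34 × $0.36 = $5.4684 + $1.5624 = $7.03

$7.03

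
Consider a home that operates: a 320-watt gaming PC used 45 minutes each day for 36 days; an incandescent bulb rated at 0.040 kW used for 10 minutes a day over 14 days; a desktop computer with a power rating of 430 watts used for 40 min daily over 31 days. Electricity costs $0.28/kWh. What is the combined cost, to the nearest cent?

$4.93

gaming PC: Runtime = 45 min × 36 = 1620 min = 27 h
gaming PC: 0.32 kW × 27 h = 8.64 kWh
incandescent bulb: Runtime = 10 min × 14 = 140 min = 2.333333… h
incandescent bulb: 0.04 kW × 2.333333… h = 0.093333… kWh
desktop computer: Runtime = 40 min × 31 = 1240 min = 20.666666… h
desktop computer: 0.43 kW × 20.666666… h = 8.886666… kWh
Total energy = 17.62 kWh
Cost = 17.62 × $0.28 = $4.93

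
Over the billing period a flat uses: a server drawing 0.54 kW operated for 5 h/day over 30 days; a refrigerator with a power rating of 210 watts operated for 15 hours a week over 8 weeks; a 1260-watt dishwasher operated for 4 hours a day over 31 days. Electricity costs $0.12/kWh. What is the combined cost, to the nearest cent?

server: Runtime = 5 h/day × 30 days = 150 h
server: 0.54 kW × 150 h = 81 kWh
refrigerator: Runtime = 15 h/week × 8 weeks = 120 h
refrigerator: 0.21 kW × 120 h = 25.2 kWh
dishwasher: Runtime = 4 h/day × 31 days = 124 h
dishwasher: 1.26 kW × 124 h = 156.24 kWh
Total energy = 262.44 kWh
Cost = 262.44 × $0.12 = $31.49

$31.49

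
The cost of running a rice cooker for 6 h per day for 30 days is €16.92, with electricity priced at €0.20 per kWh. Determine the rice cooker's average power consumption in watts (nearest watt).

470 W

Energy = €16.92 ÷ €0.20/kWh = 84.6 kWh
Runtime = 6 h/day × 30 days = 180 h
Power = 84.6 kWh ÷ 180 h = 0.47 kW = 470 W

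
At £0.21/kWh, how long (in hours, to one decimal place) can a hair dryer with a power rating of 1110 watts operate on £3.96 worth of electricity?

17.0 h

Energy available = £3.96 ÷ £0.21/kWh = 18.8571 kWh
Hours = 18.8571 kWh ÷ 1.11 kW = 17.0 h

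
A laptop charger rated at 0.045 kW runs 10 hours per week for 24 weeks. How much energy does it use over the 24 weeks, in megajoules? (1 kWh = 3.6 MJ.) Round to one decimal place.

Runtime = 10 h/week × 24 weeks = 240 h
Energy = 0.045 kW × 240 h = 10.8 kWh
= 10.8 × 3.6 MJ = 38.9 MJ

38.9 MJ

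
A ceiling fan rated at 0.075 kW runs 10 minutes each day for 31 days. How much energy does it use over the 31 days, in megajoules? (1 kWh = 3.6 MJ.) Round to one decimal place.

Runtime = 10 min × 31 = 310 min = 5.166666… h
Energy = 0.075 kW × 5.166666… h = 0.3875 kWh
= 0.3875 × 3.6 MJ = 1.4 MJ

1.4 MJ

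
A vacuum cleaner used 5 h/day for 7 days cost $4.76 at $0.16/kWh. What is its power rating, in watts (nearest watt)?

Energy = $4.76 ÷ $0.16/kWh = 29.75 kWh
Runtime = 5 h/day × 7 days = 35 h
Power = 29.75 kWh ÷ 35 h = 0.85 kW = 850 W

850 W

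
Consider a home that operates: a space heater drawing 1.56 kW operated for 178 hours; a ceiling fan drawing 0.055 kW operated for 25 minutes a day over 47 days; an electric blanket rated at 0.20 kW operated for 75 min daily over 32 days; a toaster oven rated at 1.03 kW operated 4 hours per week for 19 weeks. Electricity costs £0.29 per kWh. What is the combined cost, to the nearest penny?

space heater: 1.56 kW × 178 h = 277.68 kWh
ceiling fan: Runtime = 25 min × 47 = 1175 min = 19.583333… h
ceiling fan: 0.055 kW × 19.583333… h = 1.077083… kWh
electric blanket: Runtime = 75 min × 32 = 2400 min = 40 h
electric blanket: 0.2 kW × 40 h = 8 kWh
toaster oven: Runtime = 4 h/week × 19 weeks = 76 h
toaster oven: 1.03 kW × 76 h = 78.28 kWh
Total energy = 365.037083… kWh
Cost = 365.037083… × £0.29 = £105.86

£105.86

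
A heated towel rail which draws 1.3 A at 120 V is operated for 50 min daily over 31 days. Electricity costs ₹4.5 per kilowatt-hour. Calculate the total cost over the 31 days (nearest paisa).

₹18.14

Power = 1.3 A × 120 V = 156 W = 0.156 kW
Runtime = 50 min × 31 = 1550 min = 25.833333… h
Energy = 0.156 kW × 25.833333… h = 4.03 kWh
Cost = 4.03 kWh × ₹4.5/kWh = ₹18.14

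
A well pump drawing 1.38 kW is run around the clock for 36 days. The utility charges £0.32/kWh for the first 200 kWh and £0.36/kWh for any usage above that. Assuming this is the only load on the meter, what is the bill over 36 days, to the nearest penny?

£421.24

Runtime = 24 h × 36 = 864 h
Energy = 1.38 kW × 864 h = 1192.32 kWh
Tier 1 (0–200 kWh): 200 × £0.32 = £64
Above 200 kWh: 992.32 × £0.36 = £357.2352
Bill = £421.24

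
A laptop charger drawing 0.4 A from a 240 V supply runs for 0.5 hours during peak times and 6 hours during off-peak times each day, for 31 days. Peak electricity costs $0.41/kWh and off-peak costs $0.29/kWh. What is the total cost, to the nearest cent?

Power = 0.4 A × 240 V = 96 W = 0.096 kW
Peak energy = 0.096 kW × 0.5 h × 31 = 1.488 kWh
Off-peak energy = 0.096 kW × 6 h × 31 = 17.856 kWh
Cost = 1.488 × $0.41 + 17.856 × $0.29 = $0.61008 + $5.17824 = $5.79

$5.79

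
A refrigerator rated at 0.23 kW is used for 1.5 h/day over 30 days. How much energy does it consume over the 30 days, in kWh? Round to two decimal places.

10.35 kWh

Runtime = 1.5 h/day × 30 days = 45 h
Energy = 0.23 kW × 45 h = 10.35 kWh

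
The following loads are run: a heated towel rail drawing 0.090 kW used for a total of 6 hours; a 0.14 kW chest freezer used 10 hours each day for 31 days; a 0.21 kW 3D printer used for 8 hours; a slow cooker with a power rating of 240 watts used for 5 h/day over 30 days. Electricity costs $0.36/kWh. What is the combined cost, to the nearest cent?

$29.38

heated towel rail: 0.09 kW × 6 h = 0.54 kWh
chest freezer: Runtime = 10 h/day × 31 days = 310 h
chest freezer: 0.14 kW × 310 h = 43.4 kWh
3D printer: 0.21 kW × 8 h = 1.68 kWh
slow cooker: Runtime = 5 h/day × 30 days = 150 h
slow cooker: 0.24 kW × 150 h = 36 kWh
Total energy = 81.62 kWh
Cost = 81.62 × $0.36 = $29.38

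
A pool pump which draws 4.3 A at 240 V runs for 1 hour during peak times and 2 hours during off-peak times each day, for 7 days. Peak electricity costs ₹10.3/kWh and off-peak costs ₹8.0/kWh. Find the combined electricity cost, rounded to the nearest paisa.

₹189.99

Power = 4.3 A × 240 V = 1032 W = 1.032 kW
Peak energy = 1.032 kW × 1 h × 7 = 7.224 kWh
Off-peak energy = 1.032 kW × 2 h × 7 = 14.448 kWh
Cost = 7.224 × ₹10.3 + 14.448 × ₹8.0 = ₹74.4072 + ₹115.584 = ₹189.99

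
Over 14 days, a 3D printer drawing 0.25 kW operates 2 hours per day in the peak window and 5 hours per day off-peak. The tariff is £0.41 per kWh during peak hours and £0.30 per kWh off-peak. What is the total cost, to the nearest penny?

£8.12

Peak energy = 0.25 kW × 2 h × 14 = 7 kWh
Off-peak energy = 0.25 kW × 5 h × 14 = 17.5 kWh
Cost = 7 × £0.41 + 17.5 × £0.30 = £2.87 + £5.25 = £8.12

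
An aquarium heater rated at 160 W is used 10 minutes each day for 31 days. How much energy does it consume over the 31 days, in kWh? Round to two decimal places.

0.83 kWh

Runtime = 10 min × 31 = 310 min = 5.166666… h
Energy = 0.16 kW × 5.166666… h = 0.826666… kWh ≈ 0.83 kWh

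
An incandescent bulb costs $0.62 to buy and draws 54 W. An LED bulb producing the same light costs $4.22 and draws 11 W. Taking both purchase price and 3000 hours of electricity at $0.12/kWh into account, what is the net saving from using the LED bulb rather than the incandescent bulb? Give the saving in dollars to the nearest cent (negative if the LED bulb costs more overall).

$11.88

incandescent bulb: $0.62 + (54/1000) kW × 3000 h × $0.12 = $0.62 + $19.44 = $20.06
LED bulb: $4.22 + (11/1000) kW × 3000 h × $0.12 = $4.22 + $3.96 = $8.18
Saving = $20.06 − $8.18 = $11.88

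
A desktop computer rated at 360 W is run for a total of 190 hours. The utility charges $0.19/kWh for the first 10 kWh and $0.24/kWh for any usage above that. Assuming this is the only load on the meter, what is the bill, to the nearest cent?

Energy = 0.36 kW × 190 h = 68.4 kWh
Tier 1 (0–10 kWh): 10 × $0.19 = $1.9
Above 10 kWh: 58.4 × $0.24 = $14.016
Bill = $15.92

$15.92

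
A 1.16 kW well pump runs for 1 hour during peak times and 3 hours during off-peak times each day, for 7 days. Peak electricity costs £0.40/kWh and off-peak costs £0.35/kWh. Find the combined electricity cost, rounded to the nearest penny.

Peak energy = 1.16 kW × 1 h × 7 = 8.12 kWh
Off-peak energy = 1.16 kW × 3 h × 7 = 24.36 kWh
Cost = 8.12 × £0.40 + 24.36 × £0.35 = £3.248 + £8.526 = £11.77

£11.77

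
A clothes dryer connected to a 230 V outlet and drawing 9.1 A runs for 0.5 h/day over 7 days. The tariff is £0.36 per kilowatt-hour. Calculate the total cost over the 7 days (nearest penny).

Power = 9.1 A × 230 V = 2093 W = 2.093 kW
Runtime = 0.5 h/day × 7 days = 3.5 h
Energy = 2.093 kW × 3.5 h = 7.3255 kWh
Cost = 7.3255 kWh × £0.36/kWh = £2.64

£2.64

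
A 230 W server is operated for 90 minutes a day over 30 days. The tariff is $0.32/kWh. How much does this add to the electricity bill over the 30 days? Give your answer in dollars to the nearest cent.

Runtime = 90 min × 30 = 2700 min = 45 h
Energy = 0.23 kW × 45 h = 10.35 kWh
Cost = 10.35 kWh × $0.32/kWh = $3.31

$3.31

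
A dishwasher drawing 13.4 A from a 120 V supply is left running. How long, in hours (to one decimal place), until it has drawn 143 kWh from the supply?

Power = 13.4 A × 120 V = 1608 W = 1.608 kW
Hours = 143 kWh ÷ 1.608 kW = 88.9 h

88.9 h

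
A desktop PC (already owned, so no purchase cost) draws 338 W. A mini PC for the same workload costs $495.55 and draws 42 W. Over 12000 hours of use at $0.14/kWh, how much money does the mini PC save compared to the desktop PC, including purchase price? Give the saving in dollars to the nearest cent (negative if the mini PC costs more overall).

$1.73

desktop PC: $0.00 + (338/1000) kW × 12000 h × $0.14 = $0.00 + $567.84 = $567.84
mini PC: $495.55 + (42/1000) kW × 12000 h × $0.14 = $495.55 + $70.56 = $566.11
Saving = $567.84 − $566.11 = $1.73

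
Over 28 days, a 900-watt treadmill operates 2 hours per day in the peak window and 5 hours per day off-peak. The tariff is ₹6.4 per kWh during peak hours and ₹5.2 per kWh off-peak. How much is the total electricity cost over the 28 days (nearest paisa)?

₹977.76

Peak energy = 0.9 kW × 2 h × 28 = 50.4 kWh
Off-peak energy = 0.9 kW × 5 h × 28 = 126 kWh
Cost = 50.4 × ₹6.4 + 126 × ₹5.2 = ₹322.56 + ₹655.2 = ₹977.76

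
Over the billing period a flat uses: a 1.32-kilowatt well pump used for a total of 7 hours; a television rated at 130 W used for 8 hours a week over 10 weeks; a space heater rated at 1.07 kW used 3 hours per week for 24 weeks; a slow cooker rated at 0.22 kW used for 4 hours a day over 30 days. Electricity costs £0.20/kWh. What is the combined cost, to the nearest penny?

well pump: 1.32 kW × 7 h = 9.24 kWh
television: Runtime = 8 h/week × 10 weeks = 80 h
television: 0.13 kW × 80 h = 10.4 kWh
space heater: Runtime = 3 h/week × 24 weeks = 72 h
space heater: 1.07 kW × 72 h = 77.04 kWh
slow cooker: Runtime = 4 h/day × 30 days = 120 h
slow cooker: 0.22 kW × 120 h = 26.4 kWh
Total energy = 123.08 kWh
Cost = 123.08 × £0.20 = £24.62

£24.62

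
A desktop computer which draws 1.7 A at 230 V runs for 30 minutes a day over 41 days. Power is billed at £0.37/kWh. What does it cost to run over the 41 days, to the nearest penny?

£2.97

Power = 1.7 A × 230 V = 391 W = 0.391 kW
Runtime = 30 min × 41 = 1230 min = 20.5 h
Energy = 0.391 kW × 20.5 h = 8.0155 kWh
Cost = 8.0155 kWh × £0.37/kWh = £2.97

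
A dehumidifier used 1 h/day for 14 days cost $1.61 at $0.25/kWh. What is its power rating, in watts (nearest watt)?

Energy = $1.61 ÷ $0.25/kWh = 6.44 kWh
Runtime = 1 h/day × 14 days = 14 h
Power = 6.44 kWh ÷ 14 h = 0.46 kW = 460 W

460 W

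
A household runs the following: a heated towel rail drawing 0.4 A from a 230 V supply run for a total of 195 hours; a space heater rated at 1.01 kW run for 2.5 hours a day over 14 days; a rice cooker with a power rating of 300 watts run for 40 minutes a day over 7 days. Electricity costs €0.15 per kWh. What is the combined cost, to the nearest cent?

€8.20

heated towel rail: Power = 0.4 A × 230 V = 92 W = 0.092 kW
heated towel rail: 0.092 kW × 195 h = 17.94 kWh
space heater: Runtime = 2.5 h/day × 14 days = 35 h
space heater: 1.01 kW × 35 h = 35.35 kWh
rice cooker: Runtime = 40 min × 7 = 280 min = 4.666666… h
rice cooker: 0.3 kW × 4.666666… h = 1.4 kWh
Total energy = 54.69 kWh
Cost = 54.69 × €0.15 = €8.20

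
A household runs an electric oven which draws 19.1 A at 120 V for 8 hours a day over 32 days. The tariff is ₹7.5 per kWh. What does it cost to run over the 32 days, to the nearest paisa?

Power = 19.1 A × 120 V = 2292 W = 2.292 kW
Runtime = 8 h/day × 32 days = 256 h
Energy = 2.292 kW × 256 h = 586.752 kWh
Cost = 586.752 kWh × ₹7.5/kWh = ₹4400.64

₹4400.64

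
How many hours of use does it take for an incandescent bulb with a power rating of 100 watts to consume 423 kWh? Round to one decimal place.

Hours = 423 kWh ÷ 0.1 kW = 4230.0 h

4230.0 h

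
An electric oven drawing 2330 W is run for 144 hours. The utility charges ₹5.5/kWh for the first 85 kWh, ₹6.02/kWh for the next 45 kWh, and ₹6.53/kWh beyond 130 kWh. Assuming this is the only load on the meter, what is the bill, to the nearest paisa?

₹2080.45

Energy = 2.33 kW × 144 h = 335.52 kWh
Tier 1 (0–85 kWh): 85 × ₹5.5 = ₹467.5
Tier 2 (85–130 kWh): 45 × ₹6.02 = ₹270.9
Above 130 kWh: 205.52 × ₹6.53 = ₹1342.0456
Bill = ₹2080.45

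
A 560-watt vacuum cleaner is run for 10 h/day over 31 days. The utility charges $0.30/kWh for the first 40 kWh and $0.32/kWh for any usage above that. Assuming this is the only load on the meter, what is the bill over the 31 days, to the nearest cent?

Runtime = 10 h/day × 31 days = 310 h
Energy = 0.56 kW × 310 h = 173.6 kWh
Tier 1 (0–40 kWh): 40 × $0.30 = $12
Above 40 kWh: 133.6 × $0.32 = $42.752
Bill = $54.75

$54.75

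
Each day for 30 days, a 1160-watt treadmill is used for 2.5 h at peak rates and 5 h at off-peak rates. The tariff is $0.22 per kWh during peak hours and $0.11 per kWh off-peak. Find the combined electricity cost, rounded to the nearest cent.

Peak energy = 1.16 kW × 2.5 h × 30 = 87 kWh
Off-peak energy = 1.16 kW × 5 h × 30 = 174 kWh
Cost = 87 × $0.22 + 174 × $0.11 = $19.14 + $19.14 = $38.28

$38.28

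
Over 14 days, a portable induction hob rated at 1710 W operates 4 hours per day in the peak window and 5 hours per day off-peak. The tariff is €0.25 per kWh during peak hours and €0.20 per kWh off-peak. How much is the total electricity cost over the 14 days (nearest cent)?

€47.88

Peak energy = 1.71 kW × 4 h × 14 = 95.76 kWh
Off-peak energy = 1.71 kW × 5 h × 14 = 119.7 kWh
Cost = 95.76 × €0.25 + 119.7 × €0.20 = €23.94 + €23.94 = €47.88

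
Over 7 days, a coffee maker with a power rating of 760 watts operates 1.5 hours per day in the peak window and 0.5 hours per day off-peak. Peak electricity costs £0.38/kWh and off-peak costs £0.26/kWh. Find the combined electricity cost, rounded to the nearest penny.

£3.72

Peak energy = 0.76 kW × 1.5 h × 7 = 7.98 kWh
Off-peak energy = 0.76 kW × 0.5 h × 7 = 2.66 kWh
Cost = 7.98 × £0.38 + 2.66 × £0.26 = £3.0324 + £0.6916 = £3.72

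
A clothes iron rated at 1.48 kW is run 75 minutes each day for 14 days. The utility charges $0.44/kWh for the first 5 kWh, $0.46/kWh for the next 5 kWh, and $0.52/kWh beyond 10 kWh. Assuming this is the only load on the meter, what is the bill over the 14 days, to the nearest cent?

Runtime = 75 min × 14 = 1050 min = 17.5 h
Energy = 1.48 kW × 17.5 h = 25.9 kWh
Tier 1 (0–5 kWh): 5 × $0.44 = $2.2
Tier 2 (5–10 kWh): 5 × $0.46 = $2.3
Above 10 kWh: 15.9 × $0.52 = $8.268
Bill = $12.77

$12.77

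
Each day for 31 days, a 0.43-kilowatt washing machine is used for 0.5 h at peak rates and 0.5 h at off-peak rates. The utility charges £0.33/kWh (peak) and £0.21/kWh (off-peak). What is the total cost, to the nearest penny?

Peak energy = 0.43 kW × 0.5 h × 31 = 6.665 kWh
Off-peak energy = 0.43 kW × 0.5 h × 31 = 6.665 kWh
Cost = 6.665 × £0.33 + 6.665 × £0.21 = £2.19945 + £1.39965 = £3.60

£3.60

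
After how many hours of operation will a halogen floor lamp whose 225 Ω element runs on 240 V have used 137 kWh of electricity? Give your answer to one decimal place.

535.2 h

Power = V²/R = 240²/225 = 256 W = 0.256 kW
Hours = 137 kWh ÷ 0.256 kW = 535.2 h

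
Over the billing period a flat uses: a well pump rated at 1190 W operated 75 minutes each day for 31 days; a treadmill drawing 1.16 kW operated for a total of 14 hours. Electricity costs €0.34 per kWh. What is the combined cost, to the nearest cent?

€21.20

well pump: Runtime = 75 min × 31 = 2325 min = 38.75 h
well pump: 1.19 kW × 38.75 h = 46.1125 kWh
treadmill: 1.16 kW × 14 h = 16.24 kWh
Total energy = 62.3525 kWh
Cost = 62.3525 × €0.34 = €21.20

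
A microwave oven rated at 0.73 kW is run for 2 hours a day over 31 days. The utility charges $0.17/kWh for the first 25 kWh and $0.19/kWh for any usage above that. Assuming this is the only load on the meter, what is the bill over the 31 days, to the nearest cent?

$8.10

Runtime = 2 h/day × 31 days = 62 h
Energy = 0.73 kW × 62 h = 45.26 kWh
Tier 1 (0–25 kWh): 25 × $0.17 = $4.25
Above 25 kWh: 20.26 × $0.19 = $3.8494
Bill = $8.10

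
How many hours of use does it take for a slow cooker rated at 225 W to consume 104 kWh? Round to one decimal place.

462.2 h

Hours = 104 kWh ÷ 0.225 kW = 462.2 h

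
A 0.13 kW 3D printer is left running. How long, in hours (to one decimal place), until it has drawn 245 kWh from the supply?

1884.6 h

Hours = 245 kWh ÷ 0.13 kW = 1884.6 h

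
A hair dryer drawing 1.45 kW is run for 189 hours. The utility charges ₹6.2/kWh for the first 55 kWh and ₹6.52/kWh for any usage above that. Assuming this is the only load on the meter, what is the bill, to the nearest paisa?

Energy = 1.45 kW × 189 h = 274.05 kWh
Tier 1 (0–55 kWh): 55 × ₹6.2 = ₹341
Above 55 kWh: 219.05 × ₹6.52 = ₹1428.206
Bill = ₹1769.21

₹1769.21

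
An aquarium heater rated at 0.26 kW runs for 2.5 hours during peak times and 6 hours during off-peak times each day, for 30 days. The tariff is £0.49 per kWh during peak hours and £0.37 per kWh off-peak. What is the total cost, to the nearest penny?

£26.87

Peak energy = 0.26 kW × 2.5 h × 30 = 19.5 kWh
Off-peak energy = 0.26 kW × 6 h × 30 = 46.8 kWh
Cost = 19.5 × £0.49 + 46.8 × £0.37 = £9.555 + £17.316 = £26.87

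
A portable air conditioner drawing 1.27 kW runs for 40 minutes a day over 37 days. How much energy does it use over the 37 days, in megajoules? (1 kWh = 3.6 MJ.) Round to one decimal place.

112.8 MJ

Runtime = 40 min × 37 = 1480 min = 24.666666… h
Energy = 1.27 kW × 24.666666… h = 31.326666… kWh
= 31.326666… × 3.6 MJ = 112.8 MJ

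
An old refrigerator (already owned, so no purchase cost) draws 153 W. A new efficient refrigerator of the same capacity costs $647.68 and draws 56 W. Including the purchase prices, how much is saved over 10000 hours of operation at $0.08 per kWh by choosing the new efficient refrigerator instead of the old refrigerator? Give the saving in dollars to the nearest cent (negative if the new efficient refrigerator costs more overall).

-$570.08

old refrigerator: $0.00 + (153/1000) kW × 10000 h × $0.08 = $0.00 + $122.4 = $122.4
new efficient refrigerator: $647.68 + (56/1000) kW × 10000 h × $0.08 = $647.68 + $44.8 = $692.48
Saving = $122.4 − $692.48 = −$570.08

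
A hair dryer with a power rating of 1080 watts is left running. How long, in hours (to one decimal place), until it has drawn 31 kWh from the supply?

Hours = 31 kWh ÷ 1.08 kW = 28.7 h

28.7 h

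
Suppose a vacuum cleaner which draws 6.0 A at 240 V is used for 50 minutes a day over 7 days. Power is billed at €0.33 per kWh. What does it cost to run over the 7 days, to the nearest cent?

€2.77

Power = 6.0 A × 240 V = 1440 W = 1.44 kW
Runtime = 50 min × 7 = 350 min = 5.833333… h
Energy = 1.44 kW × 5.833333… h = 8.4 kWh
Cost = 8.4 kWh × €0.33/kWh = €2.77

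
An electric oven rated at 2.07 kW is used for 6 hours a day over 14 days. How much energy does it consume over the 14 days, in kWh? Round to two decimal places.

Runtime = 6 h/day × 14 days = 84 h
Energy = 2.07 kW × 84 h = 173.88 kWh

173.88 kWh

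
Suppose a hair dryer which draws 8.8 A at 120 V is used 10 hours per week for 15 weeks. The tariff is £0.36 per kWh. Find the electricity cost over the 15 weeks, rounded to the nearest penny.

Power = 8.8 A × 120 V = 1056 W = 1.056 kW
Runtime = 10 h/week × 15 weeks = 150 h
Energy = 1.056 kW × 150 h = 158.4 kWh
Cost = 158.4 kWh × £0.36/kWh = £57.02

£57.02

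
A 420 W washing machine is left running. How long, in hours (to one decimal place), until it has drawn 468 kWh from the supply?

Hours = 468 kWh ÷ 0.42 kW = 1114.3 h

1114.3 h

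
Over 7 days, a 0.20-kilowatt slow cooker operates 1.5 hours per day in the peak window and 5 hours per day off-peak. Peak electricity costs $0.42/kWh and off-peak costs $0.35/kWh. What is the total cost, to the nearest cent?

$3.33

Peak energy = 0.2 kW × 1.5 h × 7 = 2.1 kWh
Off-peak energy = 0.2 kW × 5 h × 7 = 7 kWh
Cost = 2.1 × $0.42 + 7 × $0.35 = $0.882 + $2.45 = $3.33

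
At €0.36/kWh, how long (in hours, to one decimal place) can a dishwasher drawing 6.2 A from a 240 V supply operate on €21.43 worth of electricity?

40.0 h

Power = 6.2 A × 240 V = 1488 W = 1.488 kW
Energy available = €21.43 ÷ €0.36/kWh = 59.5278 kWh
Hours = 59.5278 kWh ÷ 1.488 kW = 40.0 h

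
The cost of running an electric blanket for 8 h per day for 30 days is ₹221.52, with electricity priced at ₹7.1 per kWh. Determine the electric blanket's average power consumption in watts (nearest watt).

Energy = ₹221.52 ÷ ₹7.1/kWh = 31.2 kWh
Runtime = 8 h/day × 30 days = 240 h
Power = 31.2 kWh ÷ 240 h = 0.13 kW = 130 W

130 W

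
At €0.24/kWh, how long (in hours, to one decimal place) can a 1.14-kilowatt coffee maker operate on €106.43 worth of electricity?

389.0 h

Energy available = €106.43 ÷ €0.24/kWh = 443.4583 kWh
Hours = 443.4583 kWh ÷ 1.14 kW = 389.0 h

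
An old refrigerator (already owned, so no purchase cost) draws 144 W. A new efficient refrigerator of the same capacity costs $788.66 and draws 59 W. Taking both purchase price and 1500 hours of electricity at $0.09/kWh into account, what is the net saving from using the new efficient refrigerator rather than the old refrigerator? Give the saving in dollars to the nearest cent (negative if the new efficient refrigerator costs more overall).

old refrigerator: $0.00 + (144/1000) kW × 1500 h × $0.09 = $0.00 + $19.44 = $19.44
new efficient refrigerator: $788.66 + (59/1000) kW × 1500 h × $0.09 = $788.66 + $7.965 = $796.625
Saving = $19.44 − $796.625 = −$777.185 → -$777.19

-$777.19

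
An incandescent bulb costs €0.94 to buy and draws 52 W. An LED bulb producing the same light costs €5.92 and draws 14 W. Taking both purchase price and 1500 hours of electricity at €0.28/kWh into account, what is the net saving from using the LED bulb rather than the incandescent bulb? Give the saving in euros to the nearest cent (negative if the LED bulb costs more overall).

€10.98

incandescent bulb: €0.94 + (52/1000) kW × 1500 h × €0.28 = €0.94 + €21.84 = €22.78
LED bulb: €5.92 + (14/1000) kW × 1500 h × €0.28 = €5.92 + €5.88 = €11.8
Saving = €22.78 − €11.8 = €10.98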